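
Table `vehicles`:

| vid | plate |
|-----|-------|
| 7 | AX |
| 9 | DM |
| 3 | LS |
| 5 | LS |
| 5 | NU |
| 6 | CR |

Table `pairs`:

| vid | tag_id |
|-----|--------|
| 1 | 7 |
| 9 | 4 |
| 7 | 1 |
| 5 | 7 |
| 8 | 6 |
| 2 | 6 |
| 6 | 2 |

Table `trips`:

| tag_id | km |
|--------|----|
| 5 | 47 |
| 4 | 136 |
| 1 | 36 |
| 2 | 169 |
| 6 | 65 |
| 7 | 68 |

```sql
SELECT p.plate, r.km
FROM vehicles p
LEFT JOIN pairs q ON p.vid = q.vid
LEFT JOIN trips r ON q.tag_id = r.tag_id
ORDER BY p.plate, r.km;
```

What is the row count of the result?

6

Evaluate left to right. First `vehicles p LEFT JOIN pairs q` on vid: 6 row(s).
Then LEFT JOIN `trips r` on tag_id: each of those 6 rows is kept; rows whose q.tag_id has no match in r get NULL for r's columns.
Result: 6 row(s).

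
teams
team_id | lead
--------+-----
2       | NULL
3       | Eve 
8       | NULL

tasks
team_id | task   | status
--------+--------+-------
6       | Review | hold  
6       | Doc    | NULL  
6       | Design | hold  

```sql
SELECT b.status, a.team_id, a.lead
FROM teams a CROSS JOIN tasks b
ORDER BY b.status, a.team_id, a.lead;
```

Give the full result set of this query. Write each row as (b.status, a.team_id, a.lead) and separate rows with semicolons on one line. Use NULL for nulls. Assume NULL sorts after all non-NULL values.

(hold, 2, NULL); (hold, 2, NULL); (hold, 3, Eve); (hold, 3, Eve); (hold, 8, NULL); (hold, 8, NULL); (NULL, 2, NULL); (NULL, 3, Eve); (NULL, 8, NULL)

CROSS JOIN pairs every row of `teams` with every row of `tasks`: 3 × 3 = 9 rows.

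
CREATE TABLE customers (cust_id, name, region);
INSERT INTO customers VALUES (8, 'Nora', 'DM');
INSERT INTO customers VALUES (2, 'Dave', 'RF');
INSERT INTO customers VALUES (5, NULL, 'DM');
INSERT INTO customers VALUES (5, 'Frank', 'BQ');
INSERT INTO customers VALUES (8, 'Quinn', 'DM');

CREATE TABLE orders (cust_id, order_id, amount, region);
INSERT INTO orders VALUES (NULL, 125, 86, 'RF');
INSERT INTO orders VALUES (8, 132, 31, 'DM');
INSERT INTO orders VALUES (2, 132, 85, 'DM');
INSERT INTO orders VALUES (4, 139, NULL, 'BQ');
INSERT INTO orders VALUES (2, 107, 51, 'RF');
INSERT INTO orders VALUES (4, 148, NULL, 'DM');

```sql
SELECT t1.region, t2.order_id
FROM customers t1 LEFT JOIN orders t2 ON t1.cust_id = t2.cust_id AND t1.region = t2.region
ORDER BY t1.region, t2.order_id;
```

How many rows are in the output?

5

LEFT JOIN keeps every row from `customers`; unmatched rows get NULL for `orders`'s columns.
Matching on t1.cust_id = t2.cust_id AND t1.region = t2.region. A NULL in a compared column never satisfies the condition.
Matched pairs: 3; unmatched t1 rows kept: 2.
Total: 3 matched + 2 padded = 5 rows.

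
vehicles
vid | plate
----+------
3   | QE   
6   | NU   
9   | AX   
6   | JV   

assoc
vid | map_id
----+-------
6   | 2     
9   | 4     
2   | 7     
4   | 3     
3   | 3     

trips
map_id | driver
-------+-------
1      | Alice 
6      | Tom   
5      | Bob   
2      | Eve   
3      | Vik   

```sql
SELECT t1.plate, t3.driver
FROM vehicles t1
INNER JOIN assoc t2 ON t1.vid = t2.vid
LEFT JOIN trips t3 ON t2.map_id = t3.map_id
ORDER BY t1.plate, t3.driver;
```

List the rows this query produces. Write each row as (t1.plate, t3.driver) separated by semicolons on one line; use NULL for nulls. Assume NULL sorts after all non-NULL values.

(AX, NULL); (JV, Eve); (NU, Eve); (QE, Vik)

Step 1 — t1 INNER JOIN t2 on vid → 4 row(s).
Then LEFT JOIN `trips t3` on map_id: each of those 4 rows is kept; rows whose t2.map_id has no match in t3 get NULL for t3's columns.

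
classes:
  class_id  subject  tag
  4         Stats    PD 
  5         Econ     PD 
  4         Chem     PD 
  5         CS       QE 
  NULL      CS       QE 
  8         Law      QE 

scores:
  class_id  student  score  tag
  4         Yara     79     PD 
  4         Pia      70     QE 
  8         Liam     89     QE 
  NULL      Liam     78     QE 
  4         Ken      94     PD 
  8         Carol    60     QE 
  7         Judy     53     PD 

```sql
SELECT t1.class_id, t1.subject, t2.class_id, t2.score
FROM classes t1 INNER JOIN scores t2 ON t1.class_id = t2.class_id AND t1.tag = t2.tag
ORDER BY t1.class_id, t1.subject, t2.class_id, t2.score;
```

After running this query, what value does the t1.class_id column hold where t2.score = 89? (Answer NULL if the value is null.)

INNER JOIN keeps only pairs where the ON condition holds.
Matching on t1.class_id = t2.class_id AND t1.tag = t2.tag. A NULL in a compared column never satisfies the condition.
- t1 row (class_id=4, tag=PD): matches 2 t2 row(s) → 2 output row(s).
- t1 row (class_id=5, tag=PD): no match → dropped.
- t1 row (class_id=4, tag=PD): matches 2 t2 row(s) → 2 output row(s).
- t1 row (class_id=5, tag=QE): no match → dropped.
- t1 row (class_id=NULL, tag=QE): no match → dropped.
- t1 row (class_id=8, tag=QE): matches 2 t2 row(s) → 2 output row(s).

8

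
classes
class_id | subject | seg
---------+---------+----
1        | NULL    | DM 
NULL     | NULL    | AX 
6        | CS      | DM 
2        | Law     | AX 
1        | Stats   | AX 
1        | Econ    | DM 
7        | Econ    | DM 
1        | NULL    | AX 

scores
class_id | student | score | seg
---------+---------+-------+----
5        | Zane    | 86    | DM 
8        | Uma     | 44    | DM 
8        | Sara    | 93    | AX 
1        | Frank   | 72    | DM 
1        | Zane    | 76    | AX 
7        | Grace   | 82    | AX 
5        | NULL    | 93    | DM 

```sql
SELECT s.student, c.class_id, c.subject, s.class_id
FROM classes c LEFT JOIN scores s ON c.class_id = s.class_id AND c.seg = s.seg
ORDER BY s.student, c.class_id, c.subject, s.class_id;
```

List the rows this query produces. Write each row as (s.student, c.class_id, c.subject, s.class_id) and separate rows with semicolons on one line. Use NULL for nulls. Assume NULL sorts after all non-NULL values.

(Frank, 1, Econ, 1); (Frank, 1, NULL, 1); (Zane, 1, Stats, 1); (Zane, 1, NULL, 1); (NULL, 2, Law, NULL); (NULL, 6, CS, NULL); (NULL, 7, Econ, NULL); (NULL, NULL, NULL, NULL)

LEFT JOIN keeps every row from `classes`; unmatched rows get NULL for `scores`'s columns.
Matching on c.class_id = s.class_id AND c.seg = s.seg. A NULL in a compared column never satisfies the condition.
Matched pairs: 4; unmatched c rows kept: 4.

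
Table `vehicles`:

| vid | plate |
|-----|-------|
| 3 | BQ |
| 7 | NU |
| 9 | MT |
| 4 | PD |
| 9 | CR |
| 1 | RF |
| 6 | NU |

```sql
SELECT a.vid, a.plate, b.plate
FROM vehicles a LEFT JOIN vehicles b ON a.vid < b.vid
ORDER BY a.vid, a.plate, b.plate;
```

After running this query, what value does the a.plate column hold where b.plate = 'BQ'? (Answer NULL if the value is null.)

LEFT JOIN keeps every row from `vehicles a`; unmatched rows get NULL for `vehicles b`'s columns.
Matching on a.vid < b.vid.
Matched pairs: 20; unmatched a rows kept: 2.

RF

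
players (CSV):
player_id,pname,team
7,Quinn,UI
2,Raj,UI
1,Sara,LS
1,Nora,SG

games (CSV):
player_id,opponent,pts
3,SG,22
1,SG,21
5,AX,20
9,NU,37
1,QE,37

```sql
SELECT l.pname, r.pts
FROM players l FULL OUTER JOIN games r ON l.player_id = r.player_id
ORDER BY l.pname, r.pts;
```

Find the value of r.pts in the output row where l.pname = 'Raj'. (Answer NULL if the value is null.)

NULL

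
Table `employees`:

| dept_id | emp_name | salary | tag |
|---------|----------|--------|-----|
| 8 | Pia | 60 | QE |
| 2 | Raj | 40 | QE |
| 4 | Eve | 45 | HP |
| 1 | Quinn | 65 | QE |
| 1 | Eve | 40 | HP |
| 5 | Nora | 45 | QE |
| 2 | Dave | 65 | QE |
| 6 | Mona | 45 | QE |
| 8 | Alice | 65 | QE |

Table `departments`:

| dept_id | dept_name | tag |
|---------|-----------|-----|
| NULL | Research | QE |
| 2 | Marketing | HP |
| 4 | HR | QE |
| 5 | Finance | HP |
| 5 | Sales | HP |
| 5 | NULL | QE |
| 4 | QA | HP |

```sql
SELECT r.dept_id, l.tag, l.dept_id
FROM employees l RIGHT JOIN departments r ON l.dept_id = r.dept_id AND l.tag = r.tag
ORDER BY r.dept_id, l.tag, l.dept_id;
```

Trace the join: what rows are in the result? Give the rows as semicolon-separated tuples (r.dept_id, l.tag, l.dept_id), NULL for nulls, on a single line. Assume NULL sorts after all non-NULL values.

(2, NULL, NULL); (4, HP, 4); (4, NULL, NULL); (5, QE, 5); (5, NULL, NULL); (5, NULL, NULL); (NULL, NULL, NULL)

RIGHT JOIN keeps every row from `departments`; unmatched rows get NULL for `employees`'s columns.
Matching on l.dept_id = r.dept_id AND l.tag = r.tag. A NULL in a compared column never satisfies the condition.
- l row (dept_id=8, tag=QE): no match.
- l row (dept_id=2, tag=QE): no match.
- l row (dept_id=4, tag=HP): matches 1 r row(s) → 1 output row(s).
- l row (dept_id=1, tag=QE): no match.
- l row (dept_id=1, tag=HP): no match.
- l row (dept_id=5, tag=QE): matches 1 r row(s) → 1 output row(s).
- l row (dept_id=2, tag=QE): no match.
- l row (dept_id=6, tag=QE): no match.
- l row (dept_id=8, tag=QE): no match.
- 5 row(s) from r found no l partner → padded with NULL.
After projecting and ordering:
r.dept_id | l.tag | l.dept_id
2 | NULL | NULL
4 | HP | 4
4 | NULL | NULL
5 | QE | 5
5 | NULL | NULL
5 | NULL | NULL
NULL | NULL | NULL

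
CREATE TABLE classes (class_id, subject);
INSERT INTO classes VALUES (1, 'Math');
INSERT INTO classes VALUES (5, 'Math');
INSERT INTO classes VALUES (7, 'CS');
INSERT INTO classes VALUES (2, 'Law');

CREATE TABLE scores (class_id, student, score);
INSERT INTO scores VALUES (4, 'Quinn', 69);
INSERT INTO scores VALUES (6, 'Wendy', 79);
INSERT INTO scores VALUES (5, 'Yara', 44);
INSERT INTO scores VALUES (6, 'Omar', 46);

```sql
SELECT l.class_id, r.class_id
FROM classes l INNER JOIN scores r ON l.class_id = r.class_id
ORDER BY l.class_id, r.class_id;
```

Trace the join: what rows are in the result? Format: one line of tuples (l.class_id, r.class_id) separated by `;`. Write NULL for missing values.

INNER JOIN keeps only pairs where the ON condition holds.
Matching on l.class_id = r.class_id.
- l (class_id=1) has no partner → excluded.
- l (class_id=5) pairs with 1 row(s) of r.
- l (class_id=7) has no partner → excluded.
- l (class_id=2) has no partner → excluded.
After projecting and ordering:
l.class_id | r.class_id
5 | 5

(5, 5)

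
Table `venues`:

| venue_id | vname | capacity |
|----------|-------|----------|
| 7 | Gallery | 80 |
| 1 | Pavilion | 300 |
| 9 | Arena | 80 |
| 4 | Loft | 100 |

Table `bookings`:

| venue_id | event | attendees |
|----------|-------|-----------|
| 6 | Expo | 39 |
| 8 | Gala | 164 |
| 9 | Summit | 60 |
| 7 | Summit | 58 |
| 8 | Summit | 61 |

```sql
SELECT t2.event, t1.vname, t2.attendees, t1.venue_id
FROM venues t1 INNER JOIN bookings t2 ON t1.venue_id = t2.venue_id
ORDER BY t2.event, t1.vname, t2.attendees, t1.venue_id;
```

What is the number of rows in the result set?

2

INNER JOIN keeps only pairs where the ON condition holds.
Matching on t1.venue_id = t2.venue_id.
- t1 (venue_id=7) pairs with 1 row(s) of t2.
- t1 (venue_id=1) has no partner → excluded.
- t1 (venue_id=9) pairs with 1 row(s) of t2.
- t1 (venue_id=4) has no partner → excluded.
Total: 2 rows.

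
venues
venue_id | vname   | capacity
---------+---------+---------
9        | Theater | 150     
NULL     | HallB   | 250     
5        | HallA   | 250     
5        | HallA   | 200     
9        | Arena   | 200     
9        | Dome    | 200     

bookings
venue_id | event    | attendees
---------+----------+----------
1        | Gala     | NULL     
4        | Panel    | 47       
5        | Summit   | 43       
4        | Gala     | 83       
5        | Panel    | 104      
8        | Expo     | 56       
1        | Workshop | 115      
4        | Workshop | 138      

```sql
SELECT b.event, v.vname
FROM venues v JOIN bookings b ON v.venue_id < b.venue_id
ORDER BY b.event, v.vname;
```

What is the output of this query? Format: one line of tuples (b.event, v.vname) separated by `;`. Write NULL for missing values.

(Expo, HallA); (Expo, HallA)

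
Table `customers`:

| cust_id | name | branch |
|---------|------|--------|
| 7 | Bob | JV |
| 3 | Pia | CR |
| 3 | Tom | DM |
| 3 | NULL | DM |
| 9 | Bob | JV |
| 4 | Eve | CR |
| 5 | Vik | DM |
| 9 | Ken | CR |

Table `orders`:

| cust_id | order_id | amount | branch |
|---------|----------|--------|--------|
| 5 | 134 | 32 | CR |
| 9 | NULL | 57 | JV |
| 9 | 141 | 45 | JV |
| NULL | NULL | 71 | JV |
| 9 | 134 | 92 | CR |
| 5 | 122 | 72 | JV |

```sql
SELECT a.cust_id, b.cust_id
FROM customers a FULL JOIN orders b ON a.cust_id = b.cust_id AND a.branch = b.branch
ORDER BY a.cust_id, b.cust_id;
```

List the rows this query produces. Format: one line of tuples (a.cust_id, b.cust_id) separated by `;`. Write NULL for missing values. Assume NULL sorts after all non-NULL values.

(3, NULL); (3, NULL); (3, NULL); (4, NULL); (5, NULL); (7, NULL); (9, 9); (9, 9); (9, 9); (NULL, 5); (NULL, 5); (NULL, NULL)

FULL OUTER JOIN keeps every row from both sides; unmatched rows get NULL for the other side's columns.
Matching on a.cust_id = b.cust_id AND a.branch = b.branch. A NULL in a compared column never satisfies the condition.
Matched pairs: 3; unmatched a rows kept: 6; unmatched b rows kept: 3.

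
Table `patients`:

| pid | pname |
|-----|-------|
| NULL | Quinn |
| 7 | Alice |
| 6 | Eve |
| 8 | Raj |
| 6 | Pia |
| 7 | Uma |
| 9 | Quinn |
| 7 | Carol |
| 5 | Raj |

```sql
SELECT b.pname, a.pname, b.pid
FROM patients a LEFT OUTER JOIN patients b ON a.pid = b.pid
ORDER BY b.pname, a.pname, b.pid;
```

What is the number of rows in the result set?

17

LEFT JOIN keeps every row from `patients a`; unmatched rows get NULL for `patients b`'s columns.
Matching on a.pid = b.pid. A NULL in a compared column never satisfies the condition.
- a row (pid=NULL): no match → kept, b columns NULL.
- a row (pid=7): matches 3 b row(s) → 3 output row(s).
- a row (pid=6): matches 2 b row(s) → 2 output row(s).
- a row (pid=8): matches 1 b row(s) → 1 output row(s).
- a row (pid=6): matches 2 b row(s) → 2 output row(s).
- a row (pid=7): matches 3 b row(s) → 3 output row(s).
- a row (pid=9): matches 1 b row(s) → 1 output row(s).
- a row (pid=7): matches 3 b row(s) → 3 output row(s).
- a row (pid=5): matches 1 b row(s) → 1 output row(s).
Total: 16 matched + 1 padded = 17 rows.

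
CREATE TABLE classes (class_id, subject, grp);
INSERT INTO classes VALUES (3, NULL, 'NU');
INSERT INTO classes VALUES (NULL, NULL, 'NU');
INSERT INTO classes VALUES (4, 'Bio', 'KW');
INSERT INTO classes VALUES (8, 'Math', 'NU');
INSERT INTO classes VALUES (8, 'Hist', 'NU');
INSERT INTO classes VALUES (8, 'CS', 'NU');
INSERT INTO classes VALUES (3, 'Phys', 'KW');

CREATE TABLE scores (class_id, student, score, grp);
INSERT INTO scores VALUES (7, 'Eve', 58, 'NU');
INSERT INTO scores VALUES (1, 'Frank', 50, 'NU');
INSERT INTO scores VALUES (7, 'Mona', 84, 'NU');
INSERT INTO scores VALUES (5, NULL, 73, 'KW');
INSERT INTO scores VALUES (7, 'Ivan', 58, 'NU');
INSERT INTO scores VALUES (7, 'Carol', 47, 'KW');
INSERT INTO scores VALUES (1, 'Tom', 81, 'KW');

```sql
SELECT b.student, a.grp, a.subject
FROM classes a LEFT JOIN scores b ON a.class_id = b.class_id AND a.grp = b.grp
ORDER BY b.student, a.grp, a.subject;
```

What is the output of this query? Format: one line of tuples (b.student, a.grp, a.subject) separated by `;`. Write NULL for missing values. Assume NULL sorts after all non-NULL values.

LEFT JOIN keeps every row from `classes`; unmatched rows get NULL for `scores`'s columns.
Matching on a.class_id = b.class_id AND a.grp = b.grp. A NULL in a compared column never satisfies the condition.
- a (class_id=3, grp=NU) has no partner → padded with NULL.
- a (class_id=NULL, grp=NU) has no partner → padded with NULL.
- a (class_id=4, grp=KW) has no partner → padded with NULL.
- a (class_id=8, grp=NU) has no partner → padded with NULL.
- a (class_id=8, grp=NU) has no partner → padded with NULL.
- a (class_id=8, grp=NU) has no partner → padded with NULL.
- a (class_id=3, grp=KW) has no partner → padded with NULL.
After projecting and ordering:
b.student | a.grp | a.subject
NULL | KW | Bio
NULL | KW | Phys
NULL | NU | CS
NULL | NU | Hist
NULL | NU | Math
NULL | NU | NULL
NULL | NU | NULL

(NULL, KW, Bio); (NULL, KW, Phys); (NULL, NU, CS); (NULL, NU, Hist); (NULL, NU, Math); (NULL, NU, NULL); (NULL, NU, NULL)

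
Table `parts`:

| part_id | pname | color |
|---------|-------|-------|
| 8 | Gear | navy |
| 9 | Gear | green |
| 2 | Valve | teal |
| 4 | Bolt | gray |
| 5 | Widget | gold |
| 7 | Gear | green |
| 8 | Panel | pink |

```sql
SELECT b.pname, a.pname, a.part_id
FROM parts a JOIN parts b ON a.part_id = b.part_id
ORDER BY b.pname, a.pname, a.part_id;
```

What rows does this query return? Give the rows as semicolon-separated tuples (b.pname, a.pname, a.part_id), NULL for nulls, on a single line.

INNER JOIN keeps only pairs where the ON condition holds.
Matching on a.part_id = b.part_id.
- a row (part_id=8): matches 2 b row(s) → 2 output row(s).
- a row (part_id=9): matches 1 b row(s) → 1 output row(s).
- a row (part_id=2): matches 1 b row(s) → 1 output row(s).
- a row (part_id=4): matches 1 b row(s) → 1 output row(s).
- a row (part_id=5): matches 1 b row(s) → 1 output row(s).
- a row (part_id=7): matches 1 b row(s) → 1 output row(s).
- a row (part_id=8): matches 2 b row(s) → 2 output row(s).
After projecting and ordering:
b.pname | a.pname | a.part_id
Bolt | Bolt | 4
Gear | Gear | 7
Gear | Gear | 8
Gear | Gear | 9
Gear | Panel | 8
Panel | Gear | 8
Panel | Panel | 8
Valve | Valve | 2
Widget | Widget | 5

(Bolt, Bolt, 4); (Gear, Gear, 7); (Gear, Gear, 8); (Gear, Gear, 9); (Gear, Panel, 8); (Panel, Gear, 8); (Panel, Panel, 8); (Valve, Valve, 2); (Widget, Widget, 5)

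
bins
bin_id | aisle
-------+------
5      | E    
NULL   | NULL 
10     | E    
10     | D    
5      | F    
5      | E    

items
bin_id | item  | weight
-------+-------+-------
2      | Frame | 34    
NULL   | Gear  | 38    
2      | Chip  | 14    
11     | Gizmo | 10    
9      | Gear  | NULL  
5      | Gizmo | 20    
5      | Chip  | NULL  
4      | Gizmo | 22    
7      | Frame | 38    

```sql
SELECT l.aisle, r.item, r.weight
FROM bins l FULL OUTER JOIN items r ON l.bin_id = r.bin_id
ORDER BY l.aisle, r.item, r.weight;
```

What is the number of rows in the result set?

16

FULL OUTER JOIN keeps every row from both sides; unmatched rows get NULL for the other side's columns.
Matching on l.bin_id = r.bin_id. A NULL in a compared column never satisfies the condition.
Matched pairs: 6; unmatched l rows kept: 3; unmatched r rows kept: 7.
Total: 6 matched + 10 padded = 16 rows.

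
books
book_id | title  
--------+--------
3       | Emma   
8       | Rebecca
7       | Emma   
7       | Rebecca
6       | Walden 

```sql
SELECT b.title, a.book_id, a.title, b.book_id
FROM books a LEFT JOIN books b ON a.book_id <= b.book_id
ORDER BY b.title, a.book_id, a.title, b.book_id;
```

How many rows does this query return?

16

LEFT JOIN keeps every row from `books a`; unmatched rows get NULL for `books b`'s columns.
Matching on a.book_id <= b.book_id.
- a (book_id=3) pairs with 5 row(s) of b.
- a (book_id=8) pairs with 1 row(s) of b.
- a (book_id=7) pairs with 3 row(s) of b.
- a (book_id=7) pairs with 3 row(s) of b.
- a (book_id=6) pairs with 4 row(s) of b.
Total: 16 rows.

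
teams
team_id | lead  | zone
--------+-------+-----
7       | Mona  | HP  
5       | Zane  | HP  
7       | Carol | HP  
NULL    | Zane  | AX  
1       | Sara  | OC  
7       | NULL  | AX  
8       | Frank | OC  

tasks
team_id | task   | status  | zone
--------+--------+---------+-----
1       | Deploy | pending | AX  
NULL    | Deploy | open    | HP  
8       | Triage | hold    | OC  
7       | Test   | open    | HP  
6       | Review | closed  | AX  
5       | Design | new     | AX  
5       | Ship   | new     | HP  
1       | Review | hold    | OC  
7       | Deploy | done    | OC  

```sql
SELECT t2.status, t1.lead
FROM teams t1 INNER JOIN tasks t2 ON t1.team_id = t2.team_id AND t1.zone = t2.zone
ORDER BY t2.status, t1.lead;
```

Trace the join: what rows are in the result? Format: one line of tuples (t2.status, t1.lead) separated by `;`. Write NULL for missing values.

(hold, Frank); (hold, Sara); (new, Zane); (open, Carol); (open, Mona)

INNER JOIN keeps only pairs where the ON condition holds.
Matching on t1.team_id = t2.team_id AND t1.zone = t2.zone. A NULL in a compared column never satisfies the condition.
- t1 row (team_id=7, zone=HP): matches 1 t2 row(s) → 1 output row(s).
- t1 row (team_id=5, zone=HP): matches 1 t2 row(s) → 1 output row(s).
- t1 row (team_id=7, zone=HP): matches 1 t2 row(s) → 1 output row(s).
- t1 row (team_id=NULL, zone=AX): no match → dropped.
- t1 row (team_id=1, zone=OC): matches 1 t2 row(s) → 1 output row(s).
- t1 row (team_id=7, zone=AX): no match → dropped.
- t1 row (team_id=8, zone=OC): matches 1 t2 row(s) → 1 output row(s).
After projecting and ordering:
t2.status | t1.lead
hold | Frank
hold | Sara
new | Zane
open | Carol
open | Mona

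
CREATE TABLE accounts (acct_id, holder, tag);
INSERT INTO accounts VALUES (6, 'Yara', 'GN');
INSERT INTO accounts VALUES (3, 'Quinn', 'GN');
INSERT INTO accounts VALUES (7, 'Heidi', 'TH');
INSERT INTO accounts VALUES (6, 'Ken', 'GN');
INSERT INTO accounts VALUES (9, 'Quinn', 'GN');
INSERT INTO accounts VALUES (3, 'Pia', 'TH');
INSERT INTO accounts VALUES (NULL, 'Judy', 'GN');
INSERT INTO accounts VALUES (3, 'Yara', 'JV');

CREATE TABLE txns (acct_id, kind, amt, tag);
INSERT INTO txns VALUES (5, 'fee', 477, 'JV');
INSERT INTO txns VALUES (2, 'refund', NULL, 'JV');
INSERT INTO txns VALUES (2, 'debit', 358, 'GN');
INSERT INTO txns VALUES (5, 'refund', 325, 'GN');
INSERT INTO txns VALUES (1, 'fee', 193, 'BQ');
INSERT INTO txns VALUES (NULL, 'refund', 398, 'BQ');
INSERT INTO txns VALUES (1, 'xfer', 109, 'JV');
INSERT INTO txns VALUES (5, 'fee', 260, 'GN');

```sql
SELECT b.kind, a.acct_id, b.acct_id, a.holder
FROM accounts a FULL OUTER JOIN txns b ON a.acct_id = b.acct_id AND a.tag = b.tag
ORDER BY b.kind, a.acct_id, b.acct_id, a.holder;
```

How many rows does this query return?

FULL OUTER JOIN keeps every row from both sides; unmatched rows get NULL for the other side's columns.
Matching on a.acct_id = b.acct_id AND a.tag = b.tag. A NULL in a compared column never satisfies the condition.
- a row (acct_id=6, tag=GN): no match → kept, b columns NULL.
- a row (acct_id=3, tag=GN): no match → kept, b columns NULL.
- a row (acct_id=7, tag=TH): no match → kept, b columns NULL.
- a row (acct_id=6, tag=GN): no match → kept, b columns NULL.
- a row (acct_id=9, tag=GN): no match → kept, b columns NULL.
- a row (acct_id=3, tag=TH): no match → kept, b columns NULL.
- a row (acct_id=NULL, tag=GN): no match → kept, b columns NULL.
- a row (acct_id=3, tag=JV): no match → kept, b columns NULL.
- plus 8 unmatched b row(s), each kept with NULL a columns.
Total: 0 matched + 16 padded = 16 rows.

16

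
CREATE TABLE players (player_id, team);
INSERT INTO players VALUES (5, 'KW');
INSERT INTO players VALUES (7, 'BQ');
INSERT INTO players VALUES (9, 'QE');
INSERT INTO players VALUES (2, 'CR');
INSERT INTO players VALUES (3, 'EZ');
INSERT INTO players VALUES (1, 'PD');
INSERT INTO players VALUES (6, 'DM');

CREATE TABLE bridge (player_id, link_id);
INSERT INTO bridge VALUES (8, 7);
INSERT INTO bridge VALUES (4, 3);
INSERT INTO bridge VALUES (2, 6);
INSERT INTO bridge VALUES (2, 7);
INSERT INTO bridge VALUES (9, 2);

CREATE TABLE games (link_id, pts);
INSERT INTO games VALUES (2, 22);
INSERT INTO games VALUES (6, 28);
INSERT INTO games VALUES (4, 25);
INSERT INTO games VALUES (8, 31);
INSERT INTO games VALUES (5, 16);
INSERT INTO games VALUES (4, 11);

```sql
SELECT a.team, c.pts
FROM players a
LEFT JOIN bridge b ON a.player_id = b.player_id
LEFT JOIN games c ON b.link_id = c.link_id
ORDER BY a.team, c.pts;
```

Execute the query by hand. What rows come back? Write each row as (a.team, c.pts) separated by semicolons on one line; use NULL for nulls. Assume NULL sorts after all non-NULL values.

Step 1 — a LEFT JOIN b on player_id → 8 row(s).
Then LEFT JOIN `games c` on link_id: each of those 8 rows is kept; rows whose b.link_id has no match in c get NULL for c's columns.

(BQ, NULL); (CR, 28); (CR, NULL); (DM, NULL); (EZ, NULL); (KW, NULL); (PD, NULL); (QE, 22)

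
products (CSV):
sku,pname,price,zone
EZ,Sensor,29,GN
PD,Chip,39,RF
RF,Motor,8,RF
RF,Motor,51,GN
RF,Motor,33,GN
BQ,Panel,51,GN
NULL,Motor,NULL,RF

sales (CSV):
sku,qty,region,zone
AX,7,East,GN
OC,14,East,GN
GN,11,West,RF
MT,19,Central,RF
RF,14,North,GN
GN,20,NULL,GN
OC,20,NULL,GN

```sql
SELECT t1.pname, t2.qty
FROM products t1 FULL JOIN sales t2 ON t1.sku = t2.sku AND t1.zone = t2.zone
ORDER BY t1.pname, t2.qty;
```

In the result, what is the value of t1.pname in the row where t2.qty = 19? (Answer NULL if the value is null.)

NULL

FULL OUTER JOIN keeps every row from both sides; unmatched rows get NULL for the other side's columns.
Matching on t1.sku = t2.sku AND t1.zone = t2.zone. A NULL in a compared column never satisfies the condition.
Matched pairs: 2; unmatched t1 rows kept: 5; unmatched t2 rows kept: 6.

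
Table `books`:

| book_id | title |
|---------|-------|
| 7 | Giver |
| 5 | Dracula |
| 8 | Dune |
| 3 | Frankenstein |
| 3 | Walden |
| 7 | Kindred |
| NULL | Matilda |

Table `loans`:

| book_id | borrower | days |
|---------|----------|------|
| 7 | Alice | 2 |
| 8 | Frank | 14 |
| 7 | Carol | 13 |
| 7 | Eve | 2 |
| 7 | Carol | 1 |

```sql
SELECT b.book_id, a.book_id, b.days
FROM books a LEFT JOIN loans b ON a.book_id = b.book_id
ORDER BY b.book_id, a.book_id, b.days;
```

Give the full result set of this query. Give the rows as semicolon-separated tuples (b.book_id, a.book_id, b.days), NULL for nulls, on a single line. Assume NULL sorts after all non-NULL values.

LEFT JOIN keeps every row from `books`; unmatched rows get NULL for `loans`'s columns.
Matching on a.book_id = b.book_id. A NULL in a compared column never satisfies the condition.
- a[0] book_id=7 → 4 match(es) in b → 4 row(s).
- a[1] book_id=5 → no match; kept with NULLs on the b side.
- a[2] book_id=8 → 1 match(es) in b → 1 row(s).
- a[3] book_id=3 → no match; kept with NULLs on the b side.
- a[4] book_id=3 → no match; kept with NULLs on the b side.
- a[5] book_id=7 → 4 match(es) in b → 4 row(s).
- a[6] book_id=NULL → no match; kept with NULLs on the b side.

(7, 7, 1); (7, 7, 1); (7, 7, 2); (7, 7, 2); (7, 7, 2); (7, 7, 2); (7, 7, 13); (7, 7, 13); (8, 8, 14); (NULL, 3, NULL); (NULL, 3, NULL); (NULL, 5, NULL); (NULL, NULL, NULL)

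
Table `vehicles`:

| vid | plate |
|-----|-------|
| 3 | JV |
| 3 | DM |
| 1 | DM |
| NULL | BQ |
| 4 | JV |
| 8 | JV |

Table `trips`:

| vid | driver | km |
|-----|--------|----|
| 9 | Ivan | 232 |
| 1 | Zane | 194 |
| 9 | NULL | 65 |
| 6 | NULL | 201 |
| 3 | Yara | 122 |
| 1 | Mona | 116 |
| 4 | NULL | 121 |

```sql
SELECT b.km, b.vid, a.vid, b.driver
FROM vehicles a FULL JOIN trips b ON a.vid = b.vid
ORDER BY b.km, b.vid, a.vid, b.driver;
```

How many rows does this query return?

FULL OUTER JOIN keeps every row from both sides; unmatched rows get NULL for the other side's columns.
Matching on a.vid = b.vid. A NULL in a compared column never satisfies the condition.
- a row (vid=3): matches 1 b row(s) → 1 output row(s).
- a row (vid=3): matches 1 b row(s) → 1 output row(s).
- a row (vid=1): matches 2 b row(s) → 2 output row(s).
- a row (vid=NULL): no match → kept, b columns NULL.
- a row (vid=4): matches 1 b row(s) → 1 output row(s).
- a row (vid=8): no match → kept, b columns NULL.
- 3 b row(s) had no a match → kept, a columns NULL.
Total: 5 matched + 5 padded = 10 rows.

10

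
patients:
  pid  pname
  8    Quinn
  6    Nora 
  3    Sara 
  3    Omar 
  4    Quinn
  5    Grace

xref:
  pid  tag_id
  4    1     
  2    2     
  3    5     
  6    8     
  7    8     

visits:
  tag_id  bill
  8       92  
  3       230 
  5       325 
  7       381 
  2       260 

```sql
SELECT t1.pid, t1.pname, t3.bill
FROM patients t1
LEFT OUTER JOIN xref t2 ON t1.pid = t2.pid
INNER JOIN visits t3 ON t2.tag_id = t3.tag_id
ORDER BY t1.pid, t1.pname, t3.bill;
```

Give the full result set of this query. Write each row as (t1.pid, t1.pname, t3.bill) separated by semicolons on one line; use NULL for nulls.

(3, Omar, 325); (3, Sara, 325); (6, Nora, 92)

Evaluate left to right. First `patients t1 LEFT JOIN xref t2` on pid: 6 row(s).
Then INNER JOIN `visits t3` on tag_id: keep only rows whose t2.tag_id appears in t3.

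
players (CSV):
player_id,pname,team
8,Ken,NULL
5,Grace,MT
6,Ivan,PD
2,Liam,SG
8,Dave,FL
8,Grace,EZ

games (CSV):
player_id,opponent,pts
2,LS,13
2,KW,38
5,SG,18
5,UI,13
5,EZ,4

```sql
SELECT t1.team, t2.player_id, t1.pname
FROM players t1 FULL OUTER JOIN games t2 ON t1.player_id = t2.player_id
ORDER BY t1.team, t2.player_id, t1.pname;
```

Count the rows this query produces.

9

FULL OUTER JOIN keeps every row from both sides; unmatched rows get NULL for the other side's columns.
Matching on t1.player_id = t2.player_id.
- t1 row (player_id=8): no match → kept, t2 columns NULL.
- t1 row (player_id=5): matches 3 t2 row(s) → 3 output row(s).
- t1 row (player_id=6): no match → kept, t2 columns NULL.
- t1 row (player_id=2): matches 2 t2 row(s) → 2 output row(s).
- t1 row (player_id=8): no match → kept, t2 columns NULL.
- t1 row (player_id=8): no match → kept, t2 columns NULL.
Total: 5 matched + 4 padded = 9 rows.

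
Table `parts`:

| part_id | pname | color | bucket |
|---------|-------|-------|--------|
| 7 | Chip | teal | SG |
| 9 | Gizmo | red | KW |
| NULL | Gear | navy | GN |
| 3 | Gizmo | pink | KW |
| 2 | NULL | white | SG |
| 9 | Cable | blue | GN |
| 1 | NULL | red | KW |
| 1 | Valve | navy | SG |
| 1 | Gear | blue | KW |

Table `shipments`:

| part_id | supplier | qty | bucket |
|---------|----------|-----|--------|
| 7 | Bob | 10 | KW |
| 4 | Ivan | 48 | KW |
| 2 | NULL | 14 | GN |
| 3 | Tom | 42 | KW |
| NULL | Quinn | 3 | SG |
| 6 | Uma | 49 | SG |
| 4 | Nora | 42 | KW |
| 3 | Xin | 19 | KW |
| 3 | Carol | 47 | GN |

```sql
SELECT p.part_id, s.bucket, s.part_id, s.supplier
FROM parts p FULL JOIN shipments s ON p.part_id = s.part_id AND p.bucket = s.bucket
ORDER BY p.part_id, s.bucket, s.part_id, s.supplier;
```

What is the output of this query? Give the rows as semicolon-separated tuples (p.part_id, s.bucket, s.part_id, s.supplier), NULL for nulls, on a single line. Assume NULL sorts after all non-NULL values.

(1, NULL, NULL, NULL); (1, NULL, NULL, NULL); (1, NULL, NULL, NULL); (2, NULL, NULL, NULL); (3, KW, 3, Tom); (3, KW, 3, Xin); (7, NULL, NULL, NULL); (9, NULL, NULL, NULL); (9, NULL, NULL, NULL); (NULL, GN, 2, NULL); (NULL, GN, 3, Carol); (NULL, KW, 4, Ivan); (NULL, KW, 4, Nora); (NULL, KW, 7, Bob); (NULL, SG, 6, Uma); (NULL, SG, NULL, Quinn); (NULL, NULL, NULL, NULL)

FULL OUTER JOIN keeps every row from both sides; unmatched rows get NULL for the other side's columns.
Matching on p.part_id = s.part_id AND p.bucket = s.bucket. A NULL in a compared column never satisfies the condition.
- p (part_id=7, bucket=SG) has no partner → padded with NULL.
- p (part_id=9, bucket=KW) has no partner → padded with NULL.
- p (part_id=NULL, bucket=GN) has no partner → padded with NULL.
- p (part_id=3, bucket=KW) pairs with 2 row(s) of s.
- p (part_id=2, bucket=SG) has no partner → padded with NULL.
- p (part_id=9, bucket=GN) has no partner → padded with NULL.
- p (part_id=1, bucket=KW) has no partner → padded with NULL.
- p (part_id=1, bucket=SG) has no partner → padded with NULL.
- p (part_id=1, bucket=KW) has no partner → padded with NULL.
- 7 row(s) from s found no p partner → padded with NULL.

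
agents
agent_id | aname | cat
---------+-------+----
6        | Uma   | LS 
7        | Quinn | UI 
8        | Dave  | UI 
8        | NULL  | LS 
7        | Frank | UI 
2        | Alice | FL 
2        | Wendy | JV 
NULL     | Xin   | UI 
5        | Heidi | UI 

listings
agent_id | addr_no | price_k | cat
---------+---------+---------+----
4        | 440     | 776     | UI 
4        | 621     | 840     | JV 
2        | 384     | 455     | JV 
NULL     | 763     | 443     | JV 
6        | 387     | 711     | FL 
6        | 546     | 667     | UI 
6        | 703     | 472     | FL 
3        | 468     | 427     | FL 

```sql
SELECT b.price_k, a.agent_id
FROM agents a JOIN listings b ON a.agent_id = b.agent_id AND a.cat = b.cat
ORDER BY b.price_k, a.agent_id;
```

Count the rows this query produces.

1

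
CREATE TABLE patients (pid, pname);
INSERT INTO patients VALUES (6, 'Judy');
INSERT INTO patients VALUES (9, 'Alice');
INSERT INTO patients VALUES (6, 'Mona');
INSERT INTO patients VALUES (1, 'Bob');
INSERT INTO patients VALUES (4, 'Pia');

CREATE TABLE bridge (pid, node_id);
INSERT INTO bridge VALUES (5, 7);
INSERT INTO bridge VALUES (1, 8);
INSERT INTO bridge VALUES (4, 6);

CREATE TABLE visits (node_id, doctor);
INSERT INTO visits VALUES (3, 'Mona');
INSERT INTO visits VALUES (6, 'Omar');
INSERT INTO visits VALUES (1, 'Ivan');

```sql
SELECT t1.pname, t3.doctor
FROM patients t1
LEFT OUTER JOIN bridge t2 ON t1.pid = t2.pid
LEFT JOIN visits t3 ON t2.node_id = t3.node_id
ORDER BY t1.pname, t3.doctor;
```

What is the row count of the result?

Step 1 — t1 LEFT JOIN t2 on pid → 5 row(s).
Then LEFT JOIN `visits t3` on node_id: each of those 5 rows is kept; rows whose t2.node_id has no match in t3 get NULL for t3's columns.
Result: 5 row(s).

5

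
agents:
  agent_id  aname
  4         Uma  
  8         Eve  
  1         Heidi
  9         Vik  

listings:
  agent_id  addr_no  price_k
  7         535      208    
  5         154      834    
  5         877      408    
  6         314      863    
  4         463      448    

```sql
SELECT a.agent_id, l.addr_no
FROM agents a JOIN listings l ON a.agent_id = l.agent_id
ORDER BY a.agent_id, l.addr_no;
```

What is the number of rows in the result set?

INNER JOIN keeps only pairs where the ON condition holds.
Matching on a.agent_id = l.agent_id.
Matched pairs: 1.
Total: 1 rows.

1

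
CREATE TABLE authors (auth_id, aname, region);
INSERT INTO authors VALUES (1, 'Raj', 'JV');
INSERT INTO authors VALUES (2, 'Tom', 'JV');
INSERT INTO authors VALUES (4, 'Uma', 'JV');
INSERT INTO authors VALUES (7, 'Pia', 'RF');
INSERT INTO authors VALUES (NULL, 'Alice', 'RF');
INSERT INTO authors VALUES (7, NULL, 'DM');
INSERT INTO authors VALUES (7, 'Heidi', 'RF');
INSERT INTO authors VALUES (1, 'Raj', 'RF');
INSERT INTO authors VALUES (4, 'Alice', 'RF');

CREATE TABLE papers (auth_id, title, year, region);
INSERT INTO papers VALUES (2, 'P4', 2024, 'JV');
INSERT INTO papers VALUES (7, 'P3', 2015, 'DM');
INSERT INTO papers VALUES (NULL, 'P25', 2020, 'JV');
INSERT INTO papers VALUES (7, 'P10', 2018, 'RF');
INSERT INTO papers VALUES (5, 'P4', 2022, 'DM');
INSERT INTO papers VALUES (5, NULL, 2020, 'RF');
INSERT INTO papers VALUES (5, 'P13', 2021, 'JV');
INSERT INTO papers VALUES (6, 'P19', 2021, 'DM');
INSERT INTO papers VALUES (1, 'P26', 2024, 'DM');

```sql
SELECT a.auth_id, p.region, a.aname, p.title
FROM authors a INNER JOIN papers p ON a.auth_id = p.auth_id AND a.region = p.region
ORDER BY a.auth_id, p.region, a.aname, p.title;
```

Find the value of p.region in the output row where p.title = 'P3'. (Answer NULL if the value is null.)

DM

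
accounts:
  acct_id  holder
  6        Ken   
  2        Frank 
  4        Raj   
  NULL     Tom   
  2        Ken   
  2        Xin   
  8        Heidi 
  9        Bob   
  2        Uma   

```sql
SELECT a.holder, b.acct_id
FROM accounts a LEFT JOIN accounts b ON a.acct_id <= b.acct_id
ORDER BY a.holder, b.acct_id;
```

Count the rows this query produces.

LEFT JOIN keeps every row from `accounts a`; unmatched rows get NULL for `accounts b`'s columns.
Matching on a.acct_id <= b.acct_id. A NULL in a compared column never satisfies the condition.
- a (acct_id=6) pairs with 3 row(s) of b.
- a (acct_id=2) pairs with 8 row(s) of b.
- a (acct_id=4) pairs with 4 row(s) of b.
- a (acct_id=NULL) has no partner → padded with NULL.
- a (acct_id=2) pairs with 8 row(s) of b.
- a (acct_id=2) pairs with 8 row(s) of b.
- a (acct_id=8) pairs with 2 row(s) of b.
- a (acct_id=9) pairs with 1 row(s) of b.
- a (acct_id=2) pairs with 8 row(s) of b.
Total: 42 matched + 1 padded = 43 rows.

43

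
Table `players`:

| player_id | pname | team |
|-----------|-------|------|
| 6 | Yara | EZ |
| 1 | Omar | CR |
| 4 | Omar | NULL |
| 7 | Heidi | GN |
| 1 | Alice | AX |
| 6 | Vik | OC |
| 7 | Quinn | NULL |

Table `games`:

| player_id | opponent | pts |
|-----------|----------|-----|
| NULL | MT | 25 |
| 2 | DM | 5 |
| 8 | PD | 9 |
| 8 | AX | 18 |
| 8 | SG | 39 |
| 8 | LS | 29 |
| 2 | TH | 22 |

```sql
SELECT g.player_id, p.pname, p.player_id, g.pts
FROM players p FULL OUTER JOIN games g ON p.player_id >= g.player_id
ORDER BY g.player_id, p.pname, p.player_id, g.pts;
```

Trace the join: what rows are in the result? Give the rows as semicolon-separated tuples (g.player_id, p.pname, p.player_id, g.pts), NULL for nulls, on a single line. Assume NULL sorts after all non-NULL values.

(2, Heidi, 7, 5); (2, Heidi, 7, 22); (2, Omar, 4, 5); (2, Omar, 4, 22); (2, Quinn, 7, 5); (2, Quinn, 7, 22); (2, Vik, 6, 5); (2, Vik, 6, 22); (2, Yara, 6, 5); (2, Yara, 6, 22); (8, NULL, NULL, 9); (8, NULL, NULL, 18); (8, NULL, NULL, 29); (8, NULL, NULL, 39); (NULL, Alice, 1, NULL); (NULL, Omar, 1, NULL); (NULL, NULL, NULL, 25)

FULL OUTER JOIN keeps every row from both sides; unmatched rows get NULL for the other side's columns.
Matching on p.player_id >= g.player_id. A NULL in a compared column never satisfies the condition.
Matched pairs: 10; unmatched p rows kept: 2; unmatched g rows kept: 5.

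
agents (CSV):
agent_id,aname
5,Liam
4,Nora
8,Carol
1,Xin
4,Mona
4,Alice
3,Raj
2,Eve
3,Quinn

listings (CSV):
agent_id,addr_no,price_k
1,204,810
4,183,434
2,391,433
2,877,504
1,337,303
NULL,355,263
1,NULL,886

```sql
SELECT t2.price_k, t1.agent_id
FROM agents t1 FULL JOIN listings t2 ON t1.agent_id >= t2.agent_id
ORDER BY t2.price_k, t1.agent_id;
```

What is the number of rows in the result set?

FULL OUTER JOIN keeps every row from both sides; unmatched rows get NULL for the other side's columns.
Matching on t1.agent_id >= t2.agent_id. A NULL in a compared column never satisfies the condition.
Matched pairs: 48; unmatched t1 rows kept: 0; unmatched t2 rows kept: 1.
Total: 48 matched + 1 padded = 49 rows.

49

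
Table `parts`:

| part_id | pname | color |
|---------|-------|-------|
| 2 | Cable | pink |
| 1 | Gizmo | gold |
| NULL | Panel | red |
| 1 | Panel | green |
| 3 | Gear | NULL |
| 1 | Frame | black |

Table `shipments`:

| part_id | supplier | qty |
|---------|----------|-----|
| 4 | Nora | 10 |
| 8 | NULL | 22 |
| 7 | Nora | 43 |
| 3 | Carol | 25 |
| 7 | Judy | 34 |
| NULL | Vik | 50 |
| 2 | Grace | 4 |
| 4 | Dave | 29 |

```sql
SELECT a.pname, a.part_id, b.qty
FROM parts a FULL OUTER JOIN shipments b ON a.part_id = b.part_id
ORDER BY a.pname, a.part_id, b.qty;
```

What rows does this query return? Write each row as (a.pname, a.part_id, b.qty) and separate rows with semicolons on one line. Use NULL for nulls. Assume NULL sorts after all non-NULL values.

FULL OUTER JOIN keeps every row from both sides; unmatched rows get NULL for the other side's columns.
Matching on a.part_id = b.part_id. A NULL in a compared column never satisfies the condition.
Matched pairs: 2; unmatched a rows kept: 4; unmatched b rows kept: 6.

(Cable, 2, 4); (Frame, 1, NULL); (Gear, 3, 25); (Gizmo, 1, NULL); (Panel, 1, NULL); (Panel, NULL, NULL); (NULL, NULL, 10); (NULL, NULL, 22); (NULL, NULL, 29); (NULL, NULL, 34); (NULL, NULL, 43); (NULL, NULL, 50)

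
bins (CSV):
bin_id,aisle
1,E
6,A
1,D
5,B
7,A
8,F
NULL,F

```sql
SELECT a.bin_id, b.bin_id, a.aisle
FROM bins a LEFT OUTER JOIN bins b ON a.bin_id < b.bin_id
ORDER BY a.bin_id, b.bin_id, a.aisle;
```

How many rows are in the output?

LEFT JOIN keeps every row from `bins a`; unmatched rows get NULL for `bins b`'s columns.
Matching on a.bin_id < b.bin_id. A NULL in a compared column never satisfies the condition.
Matched pairs: 14; unmatched a rows kept: 2.
Total: 14 matched + 2 padded = 16 rows.

16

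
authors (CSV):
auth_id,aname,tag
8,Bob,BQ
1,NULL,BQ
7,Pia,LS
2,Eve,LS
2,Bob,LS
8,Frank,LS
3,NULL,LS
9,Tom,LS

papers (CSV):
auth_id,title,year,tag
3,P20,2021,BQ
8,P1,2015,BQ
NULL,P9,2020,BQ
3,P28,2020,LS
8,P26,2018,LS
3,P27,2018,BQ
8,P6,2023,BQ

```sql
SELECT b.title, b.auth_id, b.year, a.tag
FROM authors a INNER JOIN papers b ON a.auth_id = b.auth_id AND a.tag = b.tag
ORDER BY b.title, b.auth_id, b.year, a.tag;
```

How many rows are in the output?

4

INNER JOIN keeps only pairs where the ON condition holds.
Matching on a.auth_id = b.auth_id AND a.tag = b.tag. A NULL in a compared column never satisfies the condition.
- a (auth_id=8, tag=BQ) pairs with 2 row(s) of b.
- a (auth_id=1, tag=BQ) has no partner → excluded.
- a (auth_id=7, tag=LS) has no partner → excluded.
- a (auth_id=2, tag=LS) has no partner → excluded.
- a (auth_id=2, tag=LS) has no partner → excluded.
- a (auth_id=8, tag=LS) pairs with 1 row(s) of b.
- a (auth_id=3, tag=LS) pairs with 1 row(s) of b.
- a (auth_id=9, tag=LS) has no partner → excluded.
Total: 4 rows.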